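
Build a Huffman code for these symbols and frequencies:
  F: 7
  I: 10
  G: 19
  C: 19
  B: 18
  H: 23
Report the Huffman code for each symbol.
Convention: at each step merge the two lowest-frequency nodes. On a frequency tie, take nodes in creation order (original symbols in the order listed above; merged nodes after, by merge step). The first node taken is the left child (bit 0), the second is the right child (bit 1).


Huffman tree construction:
Step 1: Merge F(7) + I(10) = 17
Step 2: Merge (F+I)(17) + B(18) = 35
Step 3: Merge G(19) + C(19) = 38
Step 4: Merge H(23) + ((F+I)+B)(35) = 58
Step 5: Merge (G+C)(38) + (H+((F+I)+B))(58) = 96
Read each symbol's code off the tree from the root (left child = 0, right child = 1).

Codes:
  F: 1100 (length 4)
  I: 1101 (length 4)
  G: 00 (length 2)
  C: 01 (length 2)
  B: 111 (length 3)
  H: 10 (length 2)
Average code length: 244/96 = 2.5417 bits/symbol


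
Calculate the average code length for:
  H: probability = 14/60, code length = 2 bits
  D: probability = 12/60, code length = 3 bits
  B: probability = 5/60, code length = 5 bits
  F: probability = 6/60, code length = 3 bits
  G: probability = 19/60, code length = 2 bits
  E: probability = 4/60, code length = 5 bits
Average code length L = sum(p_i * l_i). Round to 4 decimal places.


Weighted contributions p_i * l_i:
  H: (14/60) * 2 = 28/60
  D: (12/60) * 3 = 36/60
  B: (5/60) * 5 = 25/60
  F: (6/60) * 3 = 18/60
  G: (19/60) * 2 = 38/60
  E: (4/60) * 5 = 20/60
Sum = (28 + 36 + 25 + 18 + 38 + 20)/60 = 165/60

L = 165/60 = 2.7500 bits/symbol


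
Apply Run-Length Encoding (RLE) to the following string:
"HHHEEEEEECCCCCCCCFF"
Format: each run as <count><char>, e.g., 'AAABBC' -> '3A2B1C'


Scanning runs left to right:
  i=0: run of 'H' x 3 -> '3H'
  i=3: run of 'E' x 6 -> '6E'
  i=9: run of 'C' x 8 -> '8C'
  i=17: run of 'F' x 2 -> '2F'

RLE = 3H6E8C2F


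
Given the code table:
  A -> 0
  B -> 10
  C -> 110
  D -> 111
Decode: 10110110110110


Decoding:
10 -> B
110 -> C
110 -> C
110 -> C
110 -> C


Result: BCCCC


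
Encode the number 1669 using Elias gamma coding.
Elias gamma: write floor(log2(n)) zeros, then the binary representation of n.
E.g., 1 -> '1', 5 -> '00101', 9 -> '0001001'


num_bits = floor(log2(1669)) + 1 = 11
leading_zeros = num_bits - 1 = 10
binary(1669) = 11010000101

Elias gamma(1669) = '0000000000' + '11010000101' = 000000000011010000101 (21 bits)


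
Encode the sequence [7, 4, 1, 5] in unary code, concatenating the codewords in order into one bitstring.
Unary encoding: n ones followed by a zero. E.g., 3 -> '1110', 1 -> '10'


Encode each number as n ones followed by a terminating 0:
  7 -> 11111110 (8 bits)
  4 -> 11110 (5 bits)
  1 -> 10 (2 bits)
  5 -> 111110 (6 bits)
Total length = 8 + 5 + 2 + 6 = 21 bits.

Unary([7, 4, 1, 5]) = 111111101111010111110 (21 bits)


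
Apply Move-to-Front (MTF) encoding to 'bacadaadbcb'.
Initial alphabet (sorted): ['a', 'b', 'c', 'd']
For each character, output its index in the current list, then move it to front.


MTF encoding:
'b': index 1 in ['a', 'b', 'c', 'd'] -> ['b', 'a', 'c', 'd']
'a': index 1 in ['b', 'a', 'c', 'd'] -> ['a', 'b', 'c', 'd']
'c': index 2 in ['a', 'b', 'c', 'd'] -> ['c', 'a', 'b', 'd']
'a': index 1 in ['c', 'a', 'b', 'd'] -> ['a', 'c', 'b', 'd']
'd': index 3 in ['a', 'c', 'b', 'd'] -> ['d', 'a', 'c', 'b']
'a': index 1 in ['d', 'a', 'c', 'b'] -> ['a', 'd', 'c', 'b']
'a': index 0 in ['a', 'd', 'c', 'b'] -> ['a', 'd', 'c', 'b']
'd': index 1 in ['a', 'd', 'c', 'b'] -> ['d', 'a', 'c', 'b']
'b': index 3 in ['d', 'a', 'c', 'b'] -> ['b', 'd', 'a', 'c']
'c': index 3 in ['b', 'd', 'a', 'c'] -> ['c', 'b', 'd', 'a']
'b': index 1 in ['c', 'b', 'd', 'a'] -> ['b', 'c', 'd', 'a']


Output: [1, 1, 2, 1, 3, 1, 0, 1, 3, 3, 1]


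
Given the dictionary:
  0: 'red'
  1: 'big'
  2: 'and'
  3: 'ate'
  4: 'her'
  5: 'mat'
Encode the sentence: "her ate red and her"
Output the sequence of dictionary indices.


Look up each word in the dictionary:
  'her' -> 4
  'ate' -> 3
  'red' -> 0
  'and' -> 2
  'her' -> 4

Encoded: [4, 3, 0, 2, 4]


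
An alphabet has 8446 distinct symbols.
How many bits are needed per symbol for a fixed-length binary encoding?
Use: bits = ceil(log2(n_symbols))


log2(8446) = 13.0441
Bracket: 2^13 = 8192 < 8446 <= 2^14 = 16384
So ceil(log2(8446)) = 14

bits = ceil(log2(8446)) = ceil(13.0441) = 14 bits


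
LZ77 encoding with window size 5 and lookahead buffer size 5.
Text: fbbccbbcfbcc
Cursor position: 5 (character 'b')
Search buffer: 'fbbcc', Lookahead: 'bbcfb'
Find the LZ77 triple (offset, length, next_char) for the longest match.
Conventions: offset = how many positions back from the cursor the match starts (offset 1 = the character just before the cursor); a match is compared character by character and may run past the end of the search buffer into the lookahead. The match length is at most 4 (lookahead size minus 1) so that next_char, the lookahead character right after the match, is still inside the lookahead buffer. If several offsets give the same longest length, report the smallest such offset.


Try each offset into the search buffer:
  offset=1 (pos 4, char 'c'): match length 0
  offset=2 (pos 3, char 'c'): match length 0
  offset=3 (pos 2, char 'b'): match length 1
  offset=4 (pos 1, char 'b'): match length 3
  offset=5 (pos 0, char 'f'): match length 0
Longest match has length 3 at offset 4.
next_char = character at position 5 + 3 = 8 -> 'f'

Best match: offset=4, length=3 (matching 'bbc' starting at position 1)
LZ77 triple: (4, 3, 'f')


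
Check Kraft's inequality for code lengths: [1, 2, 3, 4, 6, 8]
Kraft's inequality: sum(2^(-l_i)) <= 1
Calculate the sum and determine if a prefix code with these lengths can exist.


Sum = 2^(-1) + 2^(-2) + 2^(-3) + 2^(-4) + 2^(-6) + 2^(-8)
    = 0.5 + 0.25 + 0.125 + 0.0625 + 0.015625 + 0.00390625
    = 245/256 = 0.95703125
Since 0.95703125 <= 1, Kraft's inequality IS satisfied.
A prefix code with these lengths CAN exist.

Kraft sum = 0.95703125. Satisfied.


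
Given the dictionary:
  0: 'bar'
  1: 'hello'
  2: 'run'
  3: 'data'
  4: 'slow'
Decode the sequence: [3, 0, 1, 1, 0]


Look up each index in the dictionary:
  3 -> 'data'
  0 -> 'bar'
  1 -> 'hello'
  1 -> 'hello'
  0 -> 'bar'

Decoded: "data bar hello hello bar"


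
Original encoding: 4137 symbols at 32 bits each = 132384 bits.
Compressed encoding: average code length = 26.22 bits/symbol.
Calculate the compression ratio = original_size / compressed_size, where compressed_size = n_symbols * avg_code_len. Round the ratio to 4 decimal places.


original_size = n_symbols * orig_bits = 4137 * 32 = 132384 bits
compressed_size = n_symbols * avg_code_len = 4137 * 26.22 = 108472.14 bits
ratio = original_size / compressed_size = 132384 / 108472.14 = 1.2204

Compression ratio = 1.2204


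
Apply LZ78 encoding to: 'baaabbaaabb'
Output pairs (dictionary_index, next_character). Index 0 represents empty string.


LZ78 encoding steps:
Dictionary: {0: ''}
Step 1: w='' (idx 0), next='b' -> output (0, 'b'), add 'b' as idx 1
Step 2: w='' (idx 0), next='a' -> output (0, 'a'), add 'a' as idx 2
Step 3: w='a' (idx 2), next='a' -> output (2, 'a'), add 'aa' as idx 3
Step 4: w='b' (idx 1), next='b' -> output (1, 'b'), add 'bb' as idx 4
Step 5: w='aa' (idx 3), next='a' -> output (3, 'a'), add 'aaa' as idx 5
Step 6: w='bb' (idx 4), end of input -> output (4, '')


Encoded: [(0, 'b'), (0, 'a'), (2, 'a'), (1, 'b'), (3, 'a'), (4, '')]


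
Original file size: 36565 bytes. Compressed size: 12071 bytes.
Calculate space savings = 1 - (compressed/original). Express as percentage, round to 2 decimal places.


ratio = compressed/original = 12071/36565 = 0.330124
savings = 1 - ratio = 1 - 0.330124 = 0.669876
as a percentage: 0.669876 * 100 = 66.99%

Space savings = 1 - 12071/36565 = 66.99%


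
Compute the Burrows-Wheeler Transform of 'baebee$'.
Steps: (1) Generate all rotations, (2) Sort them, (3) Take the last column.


Rotations (sorted):
  0: $baebee -> last char: e
  1: aebee$b -> last char: b
  2: baebee$ -> last char: $
  3: bee$bae -> last char: e
  4: e$baebe -> last char: e
  5: ebee$ba -> last char: a
  6: ee$baeb -> last char: b


BWT = eb$eeab


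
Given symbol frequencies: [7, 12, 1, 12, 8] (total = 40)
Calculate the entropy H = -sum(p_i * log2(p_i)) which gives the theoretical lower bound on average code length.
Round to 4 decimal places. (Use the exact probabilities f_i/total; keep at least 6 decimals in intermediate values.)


Per-symbol terms -p_i * log2(p_i) with p_i = f_i/40:
  p = 7/40 = 0.175000: log2(p) = -2.514573, -p*log2(p) = 0.440050
  p = 12/40 = 0.300000: log2(p) = -1.736966, -p*log2(p) = 0.521090
  p = 1/40 = 0.025000: log2(p) = -5.321928, -p*log2(p) = 0.133048
  p = 12/40 = 0.300000: log2(p) = -1.736966, -p*log2(p) = 0.521090
  p = 8/40 = 0.200000: log2(p) = -2.321928, -p*log2(p) = 0.464386
H = 0.440050 + 0.521090 + 0.133048 + 0.521090 + 0.464386 = 2.079664

H = 2.0797 bits/symbol


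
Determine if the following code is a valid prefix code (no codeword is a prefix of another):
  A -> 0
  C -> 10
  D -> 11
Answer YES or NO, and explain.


Checking each pair (does one codeword prefix another?):
  A='0' vs C='10': no prefix
  A='0' vs D='11': no prefix
  C='10' vs A='0': no prefix
  C='10' vs D='11': no prefix
  D='11' vs A='0': no prefix
  D='11' vs C='10': no prefix
No violation found over all pairs.

YES -- this is a valid prefix code. No codeword is a prefix of any other codeword.


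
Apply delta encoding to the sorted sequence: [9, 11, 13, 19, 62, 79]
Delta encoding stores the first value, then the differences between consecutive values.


First value: 9
Deltas:
  11 - 9 = 2
  13 - 11 = 2
  19 - 13 = 6
  62 - 19 = 43
  79 - 62 = 17


Delta encoded: [9, 2, 2, 6, 43, 17]


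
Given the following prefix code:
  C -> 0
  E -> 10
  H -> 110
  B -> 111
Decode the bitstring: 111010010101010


Decoding step by step:
Bits 111 -> B
Bits 0 -> C
Bits 10 -> E
Bits 0 -> C
Bits 10 -> E
Bits 10 -> E
Bits 10 -> E
Bits 10 -> E


Decoded message: BCECEEEE


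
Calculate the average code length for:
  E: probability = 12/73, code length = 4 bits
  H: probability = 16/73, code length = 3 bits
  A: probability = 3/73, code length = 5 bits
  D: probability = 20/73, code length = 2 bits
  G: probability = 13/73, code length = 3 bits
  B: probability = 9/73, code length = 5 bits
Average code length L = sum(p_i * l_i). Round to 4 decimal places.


Weighted contributions p_i * l_i:
  E: (12/73) * 4 = 48/73
  H: (16/73) * 3 = 48/73
  A: (3/73) * 5 = 15/73
  D: (20/73) * 2 = 40/73
  G: (13/73) * 3 = 39/73
  B: (9/73) * 5 = 45/73
Sum = (48 + 48 + 15 + 40 + 39 + 45)/73 = 235/73

L = 235/73 = 3.2192 bits/symbol


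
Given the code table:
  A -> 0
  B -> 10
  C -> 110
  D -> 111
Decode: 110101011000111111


Decoding:
110 -> C
10 -> B
10 -> B
110 -> C
0 -> A
0 -> A
111 -> D
111 -> D


Result: CBBCAADD


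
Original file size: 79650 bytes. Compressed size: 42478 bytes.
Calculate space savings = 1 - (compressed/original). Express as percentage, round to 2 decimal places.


ratio = compressed/original = 42478/79650 = 0.533308
savings = 1 - ratio = 1 - 0.533308 = 0.466692
as a percentage: 0.466692 * 100 = 46.67%

Space savings = 1 - 42478/79650 = 46.67%


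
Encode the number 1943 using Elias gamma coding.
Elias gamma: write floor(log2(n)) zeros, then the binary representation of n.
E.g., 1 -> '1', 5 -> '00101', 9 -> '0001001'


num_bits = floor(log2(1943)) + 1 = 11
leading_zeros = num_bits - 1 = 10
binary(1943) = 11110010111

Elias gamma(1943) = '0000000000' + '11110010111' = 000000000011110010111 (21 bits)


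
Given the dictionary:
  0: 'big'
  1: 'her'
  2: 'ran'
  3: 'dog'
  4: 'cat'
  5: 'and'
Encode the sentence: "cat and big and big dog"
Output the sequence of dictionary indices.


Look up each word in the dictionary:
  'cat' -> 4
  'and' -> 5
  'big' -> 0
  'and' -> 5
  'big' -> 0
  'dog' -> 3

Encoded: [4, 5, 0, 5, 0, 3]


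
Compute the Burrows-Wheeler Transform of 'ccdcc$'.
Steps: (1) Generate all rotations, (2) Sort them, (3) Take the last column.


Rotations (sorted):
  0: $ccdcc -> last char: c
  1: c$ccdc -> last char: c
  2: cc$ccd -> last char: d
  3: ccdcc$ -> last char: $
  4: cdcc$c -> last char: c
  5: dcc$cc -> last char: c


BWT = ccd$cc


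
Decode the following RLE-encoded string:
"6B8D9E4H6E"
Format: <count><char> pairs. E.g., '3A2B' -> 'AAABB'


Expanding each <count><char> pair:
  6B -> 'BBBBBB'
  8D -> 'DDDDDDDD'
  9E -> 'EEEEEEEEE'
  4H -> 'HHHH'
  6E -> 'EEEEEE'

Decoded = BBBBBBDDDDDDDDEEEEEEEEEHHHHEEEEEE


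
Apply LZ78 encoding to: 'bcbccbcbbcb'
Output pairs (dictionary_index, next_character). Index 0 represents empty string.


LZ78 encoding steps:
Dictionary: {0: ''}
Step 1: w='' (idx 0), next='b' -> output (0, 'b'), add 'b' as idx 1
Step 2: w='' (idx 0), next='c' -> output (0, 'c'), add 'c' as idx 2
Step 3: w='b' (idx 1), next='c' -> output (1, 'c'), add 'bc' as idx 3
Step 4: w='c' (idx 2), next='b' -> output (2, 'b'), add 'cb' as idx 4
Step 5: w='cb' (idx 4), next='b' -> output (4, 'b'), add 'cbb' as idx 5
Step 6: w='cb' (idx 4), end of input -> output (4, '')


Encoded: [(0, 'b'), (0, 'c'), (1, 'c'), (2, 'b'), (4, 'b'), (4, '')]


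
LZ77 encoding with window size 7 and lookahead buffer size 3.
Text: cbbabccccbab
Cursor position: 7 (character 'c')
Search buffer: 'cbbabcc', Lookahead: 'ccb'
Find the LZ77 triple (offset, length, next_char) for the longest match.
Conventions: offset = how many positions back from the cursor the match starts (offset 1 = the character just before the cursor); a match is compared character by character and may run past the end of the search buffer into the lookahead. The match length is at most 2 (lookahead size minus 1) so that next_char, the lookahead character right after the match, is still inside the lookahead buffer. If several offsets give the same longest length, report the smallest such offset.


Try each offset into the search buffer:
  offset=1 (pos 6, char 'c'): match length 2
  offset=2 (pos 5, char 'c'): match length 2
  offset=3 (pos 4, char 'b'): match length 0
  offset=4 (pos 3, char 'a'): match length 0
  offset=5 (pos 2, char 'b'): match length 0
  offset=6 (pos 1, char 'b'): match length 0
  offset=7 (pos 0, char 'c'): match length 1
Longest match has length 2, found at offsets 1, 2; take the smallest, offset 1.
next_char = character at position 7 + 2 = 9 -> 'b'

Best match: offset=1, length=2 (matching 'cc' starting at position 6)
LZ77 triple: (1, 2, 'b')


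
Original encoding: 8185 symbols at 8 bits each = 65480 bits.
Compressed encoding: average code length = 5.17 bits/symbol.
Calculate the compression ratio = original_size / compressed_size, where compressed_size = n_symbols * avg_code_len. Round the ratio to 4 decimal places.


original_size = n_symbols * orig_bits = 8185 * 8 = 65480 bits
compressed_size = n_symbols * avg_code_len = 8185 * 5.17 = 42316.45 bits
ratio = original_size / compressed_size = 65480 / 42316.45 = 1.5474

Compression ratio = 1.5474


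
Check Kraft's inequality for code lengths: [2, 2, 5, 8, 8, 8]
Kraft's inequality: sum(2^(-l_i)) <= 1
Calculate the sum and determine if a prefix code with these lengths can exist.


Sum = 2^(-2) + 2^(-2) + 2^(-5) + 2^(-8) + 2^(-8) + 2^(-8)
    = 0.25 + 0.25 + 0.03125 + 0.00390625 + 0.00390625 + 0.00390625
    = 139/256 = 0.54296875
Since 0.54296875 <= 1, Kraft's inequality IS satisfied.
A prefix code with these lengths CAN exist.

Kraft sum = 0.54296875. Satisfied.


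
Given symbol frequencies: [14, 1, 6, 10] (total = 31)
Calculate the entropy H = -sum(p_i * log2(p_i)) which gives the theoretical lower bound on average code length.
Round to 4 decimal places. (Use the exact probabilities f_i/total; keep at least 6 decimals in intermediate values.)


Per-symbol terms -p_i * log2(p_i) with p_i = f_i/31:
  p = 14/31 = 0.451613: log2(p) = -1.146841, -p*log2(p) = 0.517928
  p = 1/31 = 0.032258: log2(p) = -4.954196, -p*log2(p) = 0.159813
  p = 6/31 = 0.193548: log2(p) = -2.369234, -p*log2(p) = 0.458561
  p = 10/31 = 0.322581: log2(p) = -1.632268, -p*log2(p) = 0.526538
H = 0.517928 + 0.159813 + 0.458561 + 0.526538 = 1.662840

H = 1.6628 bits/symbol


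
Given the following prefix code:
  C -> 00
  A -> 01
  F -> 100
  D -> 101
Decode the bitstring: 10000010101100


Decoding step by step:
Bits 100 -> F
Bits 00 -> C
Bits 01 -> A
Bits 01 -> A
Bits 01 -> A
Bits 100 -> F


Decoded message: FCAAAF


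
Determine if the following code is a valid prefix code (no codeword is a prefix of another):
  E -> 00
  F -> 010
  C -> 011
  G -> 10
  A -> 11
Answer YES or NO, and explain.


Checking each pair (does one codeword prefix another?):
  E='00' vs F='010': no prefix
  E='00' vs C='011': no prefix
  E='00' vs G='10': no prefix
  E='00' vs A='11': no prefix
  F='010' vs E='00': no prefix
  F='010' vs C='011': no prefix
  F='010' vs G='10': no prefix
  F='010' vs A='11': no prefix
  C='011' vs E='00': no prefix
  C='011' vs F='010': no prefix
  C='011' vs G='10': no prefix
  C='011' vs A='11': no prefix
  G='10' vs E='00': no prefix
  G='10' vs F='010': no prefix
  G='10' vs C='011': no prefix
  G='10' vs A='11': no prefix
  A='11' vs E='00': no prefix
  A='11' vs F='010': no prefix
  A='11' vs C='011': no prefix
  A='11' vs G='10': no prefix
No violation found over all pairs.

YES -- this is a valid prefix code. No codeword is a prefix of any other codeword.


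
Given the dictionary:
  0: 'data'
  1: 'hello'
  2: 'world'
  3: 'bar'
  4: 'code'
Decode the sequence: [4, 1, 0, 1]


Look up each index in the dictionary:
  4 -> 'code'
  1 -> 'hello'
  0 -> 'data'
  1 -> 'hello'

Decoded: "code hello data hello"


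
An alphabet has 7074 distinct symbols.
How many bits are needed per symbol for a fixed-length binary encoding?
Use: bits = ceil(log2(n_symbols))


log2(7074) = 12.7883
Bracket: 2^12 = 4096 < 7074 <= 2^13 = 8192
So ceil(log2(7074)) = 13

bits = ceil(log2(7074)) = ceil(12.7883) = 13 bits


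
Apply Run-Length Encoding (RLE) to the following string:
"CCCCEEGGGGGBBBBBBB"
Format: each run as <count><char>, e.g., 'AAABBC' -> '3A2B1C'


Scanning runs left to right:
  i=0: run of 'C' x 4 -> '4C'
  i=4: run of 'E' x 2 -> '2E'
  i=6: run of 'G' x 5 -> '5G'
  i=11: run of 'B' x 7 -> '7B'

RLE = 4C2E5G7B


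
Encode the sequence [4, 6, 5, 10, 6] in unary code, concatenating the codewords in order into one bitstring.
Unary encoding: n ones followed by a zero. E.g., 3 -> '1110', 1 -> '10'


Encode each number as n ones followed by a terminating 0:
  4 -> 11110 (5 bits)
  6 -> 1111110 (7 bits)
  5 -> 111110 (6 bits)
  10 -> 11111111110 (11 bits)
  6 -> 1111110 (7 bits)
Total length = 5 + 7 + 6 + 11 + 7 = 36 bits.

Unary([4, 6, 5, 10, 6]) = 111101111110111110111111111101111110 (36 bits)


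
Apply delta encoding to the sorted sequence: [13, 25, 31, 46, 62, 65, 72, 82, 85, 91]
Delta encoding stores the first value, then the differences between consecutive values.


First value: 13
Deltas:
  25 - 13 = 12
  31 - 25 = 6
  46 - 31 = 15
  62 - 46 = 16
  65 - 62 = 3
  72 - 65 = 7
  82 - 72 = 10
  85 - 82 = 3
  91 - 85 = 6


Delta encoded: [13, 12, 6, 15, 16, 3, 7, 10, 3, 6]


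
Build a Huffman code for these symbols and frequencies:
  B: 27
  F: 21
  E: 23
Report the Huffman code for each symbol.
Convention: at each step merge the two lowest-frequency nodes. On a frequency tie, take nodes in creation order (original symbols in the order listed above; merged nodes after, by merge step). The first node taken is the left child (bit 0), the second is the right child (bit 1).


Huffman tree construction:
Step 1: Merge F(21) + E(23) = 44
Step 2: Merge B(27) + (F+E)(44) = 71
Read each symbol's code off the tree from the root (left child = 0, right child = 1).

Codes:
  B: 0 (length 1)
  F: 10 (length 2)
  E: 11 (length 2)
Average code length: 115/71 = 1.6197 bits/symbol


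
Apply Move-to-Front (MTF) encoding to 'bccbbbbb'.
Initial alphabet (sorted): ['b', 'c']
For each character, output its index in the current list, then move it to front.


MTF encoding:
'b': index 0 in ['b', 'c'] -> ['b', 'c']
'c': index 1 in ['b', 'c'] -> ['c', 'b']
'c': index 0 in ['c', 'b'] -> ['c', 'b']
'b': index 1 in ['c', 'b'] -> ['b', 'c']
'b': index 0 in ['b', 'c'] -> ['b', 'c']
'b': index 0 in ['b', 'c'] -> ['b', 'c']
'b': index 0 in ['b', 'c'] -> ['b', 'c']
'b': index 0 in ['b', 'c'] -> ['b', 'c']


Output: [0, 1, 0, 1, 0, 0, 0, 0]


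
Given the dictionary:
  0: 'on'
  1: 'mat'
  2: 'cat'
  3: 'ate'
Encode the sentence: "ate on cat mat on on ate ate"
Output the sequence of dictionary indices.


Look up each word in the dictionary:
  'ate' -> 3
  'on' -> 0
  'cat' -> 2
  'mat' -> 1
  'on' -> 0
  'on' -> 0
  'ate' -> 3
  'ate' -> 3

Encoded: [3, 0, 2, 1, 0, 0, 3, 3]


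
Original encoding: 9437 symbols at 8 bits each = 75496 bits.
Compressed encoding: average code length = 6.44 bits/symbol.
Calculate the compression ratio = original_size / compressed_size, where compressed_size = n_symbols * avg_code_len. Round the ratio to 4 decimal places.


original_size = n_symbols * orig_bits = 9437 * 8 = 75496 bits
compressed_size = n_symbols * avg_code_len = 9437 * 6.44 = 60774.28 bits
ratio = original_size / compressed_size = 75496 / 60774.28 = 1.2422

Compression ratio = 1.2422


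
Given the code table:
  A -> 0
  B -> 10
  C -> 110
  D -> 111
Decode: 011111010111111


Decoding:
0 -> A
111 -> D
110 -> C
10 -> B
111 -> D
111 -> D


Result: ADCBDD


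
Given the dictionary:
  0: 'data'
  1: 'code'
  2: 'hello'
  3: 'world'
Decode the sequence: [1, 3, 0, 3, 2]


Look up each index in the dictionary:
  1 -> 'code'
  3 -> 'world'
  0 -> 'data'
  3 -> 'world'
  2 -> 'hello'

Decoded: "code world data world hello"


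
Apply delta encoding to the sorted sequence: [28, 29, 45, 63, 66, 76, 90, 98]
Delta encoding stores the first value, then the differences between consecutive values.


First value: 28
Deltas:
  29 - 28 = 1
  45 - 29 = 16
  63 - 45 = 18
  66 - 63 = 3
  76 - 66 = 10
  90 - 76 = 14
  98 - 90 = 8


Delta encoded: [28, 1, 16, 18, 3, 10, 14, 8]


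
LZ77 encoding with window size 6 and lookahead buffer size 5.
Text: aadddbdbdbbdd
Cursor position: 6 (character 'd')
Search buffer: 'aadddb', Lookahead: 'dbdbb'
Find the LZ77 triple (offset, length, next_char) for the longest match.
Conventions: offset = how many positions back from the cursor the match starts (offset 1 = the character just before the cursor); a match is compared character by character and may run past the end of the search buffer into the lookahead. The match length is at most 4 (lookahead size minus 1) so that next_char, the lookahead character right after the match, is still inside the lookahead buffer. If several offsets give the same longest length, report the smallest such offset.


Try each offset into the search buffer:
  offset=1 (pos 5, char 'b'): match length 0
  offset=2 (pos 4, char 'd'): match length 4
  offset=3 (pos 3, char 'd'): match length 1
  offset=4 (pos 2, char 'd'): match length 1
  offset=5 (pos 1, char 'a'): match length 0
  offset=6 (pos 0, char 'a'): match length 0
Longest match has length 4 at offset 2.
next_char = character at position 6 + 4 = 10 -> 'b'

Best match: offset=2, length=4 (matching 'dbdb' starting at position 4)
LZ77 triple: (2, 4, 'b')


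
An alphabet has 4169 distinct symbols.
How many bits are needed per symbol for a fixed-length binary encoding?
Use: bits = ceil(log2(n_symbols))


log2(4169) = 12.0255
Bracket: 2^12 = 4096 < 4169 <= 2^13 = 8192
So ceil(log2(4169)) = 13

bits = ceil(log2(4169)) = ceil(12.0255) = 13 bits


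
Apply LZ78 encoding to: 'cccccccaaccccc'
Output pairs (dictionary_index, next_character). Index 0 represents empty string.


LZ78 encoding steps:
Dictionary: {0: ''}
Step 1: w='' (idx 0), next='c' -> output (0, 'c'), add 'c' as idx 1
Step 2: w='c' (idx 1), next='c' -> output (1, 'c'), add 'cc' as idx 2
Step 3: w='cc' (idx 2), next='c' -> output (2, 'c'), add 'ccc' as idx 3
Step 4: w='c' (idx 1), next='a' -> output (1, 'a'), add 'ca' as idx 4
Step 5: w='' (idx 0), next='a' -> output (0, 'a'), add 'a' as idx 5
Step 6: w='ccc' (idx 3), next='c' -> output (3, 'c'), add 'cccc' as idx 6
Step 7: w='c' (idx 1), end of input -> output (1, '')


Encoded: [(0, 'c'), (1, 'c'), (2, 'c'), (1, 'a'), (0, 'a'), (3, 'c'), (1, '')]


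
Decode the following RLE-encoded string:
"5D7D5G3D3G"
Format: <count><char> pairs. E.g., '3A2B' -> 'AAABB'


Expanding each <count><char> pair:
  5D -> 'DDDDD'
  7D -> 'DDDDDDD'
  5G -> 'GGGGG'
  3D -> 'DDD'
  3G -> 'GGG'

Decoded = DDDDDDDDDDDDGGGGGDDDGGG


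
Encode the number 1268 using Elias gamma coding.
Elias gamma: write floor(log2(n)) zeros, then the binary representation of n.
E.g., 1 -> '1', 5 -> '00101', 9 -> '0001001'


num_bits = floor(log2(1268)) + 1 = 11
leading_zeros = num_bits - 1 = 10
binary(1268) = 10011110100

Elias gamma(1268) = '0000000000' + '10011110100' = 000000000010011110100 (21 bits)


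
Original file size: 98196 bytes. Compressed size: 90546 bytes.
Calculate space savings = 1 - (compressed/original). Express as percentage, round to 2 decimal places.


ratio = compressed/original = 90546/98196 = 0.922095
savings = 1 - ratio = 1 - 0.922095 = 0.077905
as a percentage: 0.077905 * 100 = 7.79%

Space savings = 1 - 90546/98196 = 7.79%


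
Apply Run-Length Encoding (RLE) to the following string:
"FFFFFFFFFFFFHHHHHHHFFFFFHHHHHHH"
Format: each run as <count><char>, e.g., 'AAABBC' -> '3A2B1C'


Scanning runs left to right:
  i=0: run of 'F' x 12 -> '12F'
  i=12: run of 'H' x 7 -> '7H'
  i=19: run of 'F' x 5 -> '5F'
  i=24: run of 'H' x 7 -> '7H'

RLE = 12F7H5F7H


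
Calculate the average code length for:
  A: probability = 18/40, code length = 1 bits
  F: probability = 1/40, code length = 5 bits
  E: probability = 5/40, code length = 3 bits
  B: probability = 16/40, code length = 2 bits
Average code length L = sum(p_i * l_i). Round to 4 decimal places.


Weighted contributions p_i * l_i:
  A: (18/40) * 1 = 18/40
  F: (1/40) * 5 = 5/40
  E: (5/40) * 3 = 15/40
  B: (16/40) * 2 = 32/40
Sum = (18 + 5 + 15 + 32)/40 = 70/40

L = 70/40 = 1.7500 bits/symbol


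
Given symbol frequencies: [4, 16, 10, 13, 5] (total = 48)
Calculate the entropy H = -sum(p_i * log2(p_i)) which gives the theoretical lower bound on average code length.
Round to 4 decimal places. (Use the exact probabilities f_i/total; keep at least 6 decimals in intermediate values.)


Per-symbol terms -p_i * log2(p_i) with p_i = f_i/48:
  p = 4/48 = 0.083333: log2(p) = -3.584963, -p*log2(p) = 0.298747
  p = 16/48 = 0.333333: log2(p) = -1.584963, -p*log2(p) = 0.528321
  p = 10/48 = 0.208333: log2(p) = -2.263034, -p*log2(p) = 0.471466
  p = 13/48 = 0.270833: log2(p) = -1.884523, -p*log2(p) = 0.510392
  p = 5/48 = 0.104167: log2(p) = -3.263034, -p*log2(p) = 0.339899
H = 0.298747 + 0.528321 + 0.471466 + 0.510392 + 0.339899 = 2.148825

H = 2.1488 bits/symbol


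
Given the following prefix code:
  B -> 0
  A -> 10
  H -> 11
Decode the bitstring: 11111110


Decoding step by step:
Bits 11 -> H
Bits 11 -> H
Bits 11 -> H
Bits 10 -> A


Decoded message: HHHA


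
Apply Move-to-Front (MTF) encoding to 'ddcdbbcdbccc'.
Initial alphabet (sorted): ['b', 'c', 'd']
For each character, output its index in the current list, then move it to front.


MTF encoding:
'd': index 2 in ['b', 'c', 'd'] -> ['d', 'b', 'c']
'd': index 0 in ['d', 'b', 'c'] -> ['d', 'b', 'c']
'c': index 2 in ['d', 'b', 'c'] -> ['c', 'd', 'b']
'd': index 1 in ['c', 'd', 'b'] -> ['d', 'c', 'b']
'b': index 2 in ['d', 'c', 'b'] -> ['b', 'd', 'c']
'b': index 0 in ['b', 'd', 'c'] -> ['b', 'd', 'c']
'c': index 2 in ['b', 'd', 'c'] -> ['c', 'b', 'd']
'd': index 2 in ['c', 'b', 'd'] -> ['d', 'c', 'b']
'b': index 2 in ['d', 'c', 'b'] -> ['b', 'd', 'c']
'c': index 2 in ['b', 'd', 'c'] -> ['c', 'b', 'd']
'c': index 0 in ['c', 'b', 'd'] -> ['c', 'b', 'd']
'c': index 0 in ['c', 'b', 'd'] -> ['c', 'b', 'd']


Output: [2, 0, 2, 1, 2, 0, 2, 2, 2, 2, 0, 0]


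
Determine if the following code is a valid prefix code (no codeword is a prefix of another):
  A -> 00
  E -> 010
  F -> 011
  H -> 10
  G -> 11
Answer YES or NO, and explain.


Checking each pair (does one codeword prefix another?):
  A='00' vs E='010': no prefix
  A='00' vs F='011': no prefix
  A='00' vs H='10': no prefix
  A='00' vs G='11': no prefix
  E='010' vs A='00': no prefix
  E='010' vs F='011': no prefix
  E='010' vs H='10': no prefix
  E='010' vs G='11': no prefix
  F='011' vs A='00': no prefix
  F='011' vs E='010': no prefix
  F='011' vs H='10': no prefix
  F='011' vs G='11': no prefix
  H='10' vs A='00': no prefix
  H='10' vs E='010': no prefix
  H='10' vs F='011': no prefix
  H='10' vs G='11': no prefix
  G='11' vs A='00': no prefix
  G='11' vs E='010': no prefix
  G='11' vs F='011': no prefix
  G='11' vs H='10': no prefix
No violation found over all pairs.

YES -- this is a valid prefix code. No codeword is a prefix of any other codeword.


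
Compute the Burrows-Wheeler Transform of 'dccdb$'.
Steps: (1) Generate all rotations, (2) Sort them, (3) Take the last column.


Rotations (sorted):
  0: $dccdb -> last char: b
  1: b$dccd -> last char: d
  2: ccdb$d -> last char: d
  3: cdb$dc -> last char: c
  4: db$dcc -> last char: c
  5: dccdb$ -> last char: $


BWT = bddcc$


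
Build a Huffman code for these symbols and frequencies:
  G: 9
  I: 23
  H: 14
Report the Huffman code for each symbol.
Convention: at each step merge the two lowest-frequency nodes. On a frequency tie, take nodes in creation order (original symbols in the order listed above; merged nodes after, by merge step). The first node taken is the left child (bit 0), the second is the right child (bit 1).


Huffman tree construction:
Step 1: Merge G(9) + H(14) = 23
Step 2: Merge I(23) + (G+H)(23) = 46
Read each symbol's code off the tree from the root (left child = 0, right child = 1).

Codes:
  G: 10 (length 2)
  I: 0 (length 1)
  H: 11 (length 2)
Average code length: 69/46 = 1.5000 bits/symbol


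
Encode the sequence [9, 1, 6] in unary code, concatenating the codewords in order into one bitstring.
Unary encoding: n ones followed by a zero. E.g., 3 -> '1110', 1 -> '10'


Encode each number as n ones followed by a terminating 0:
  9 -> 1111111110 (10 bits)
  1 -> 10 (2 bits)
  6 -> 1111110 (7 bits)
Total length = 10 + 2 + 7 = 19 bits.

Unary([9, 1, 6]) = 1111111110101111110 (19 bits)


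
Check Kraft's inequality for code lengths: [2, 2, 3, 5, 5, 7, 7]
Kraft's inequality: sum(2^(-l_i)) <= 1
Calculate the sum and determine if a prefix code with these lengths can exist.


Sum = 2^(-2) + 2^(-2) + 2^(-3) + 2^(-5) + 2^(-5) + 2^(-7) + 2^(-7)
    = 0.25 + 0.25 + 0.125 + 0.03125 + 0.03125 + 0.0078125 + 0.0078125
    = 90/128 = 0.703125
Since 0.703125 <= 1, Kraft's inequality IS satisfied.
A prefix code with these lengths CAN exist.

Kraft sum = 0.703125. Satisfied.


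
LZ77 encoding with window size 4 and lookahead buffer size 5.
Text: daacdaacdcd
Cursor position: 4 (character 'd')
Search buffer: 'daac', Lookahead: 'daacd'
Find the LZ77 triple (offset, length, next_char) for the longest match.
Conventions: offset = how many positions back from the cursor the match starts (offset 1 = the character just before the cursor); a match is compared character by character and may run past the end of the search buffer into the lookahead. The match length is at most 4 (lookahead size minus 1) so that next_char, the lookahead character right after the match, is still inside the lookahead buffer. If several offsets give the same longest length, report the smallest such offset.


Try each offset into the search buffer:
  offset=1 (pos 3, char 'c'): match length 0
  offset=2 (pos 2, char 'a'): match length 0
  offset=3 (pos 1, char 'a'): match length 0
  offset=4 (pos 0, char 'd'): match length 4
Longest match has length 4 at offset 4.
next_char = character at position 4 + 4 = 8 -> 'd'

Best match: offset=4, length=4 (matching 'daac' starting at position 0)
LZ77 triple: (4, 4, 'd')


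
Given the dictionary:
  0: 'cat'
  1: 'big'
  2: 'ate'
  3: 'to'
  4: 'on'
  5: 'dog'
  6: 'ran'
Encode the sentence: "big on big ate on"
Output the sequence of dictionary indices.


Look up each word in the dictionary:
  'big' -> 1
  'on' -> 4
  'big' -> 1
  'ate' -> 2
  'on' -> 4

Encoded: [1, 4, 1, 2, 4]


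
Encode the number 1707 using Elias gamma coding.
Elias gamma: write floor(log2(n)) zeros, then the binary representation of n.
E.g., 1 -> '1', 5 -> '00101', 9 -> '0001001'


num_bits = floor(log2(1707)) + 1 = 11
leading_zeros = num_bits - 1 = 10
binary(1707) = 11010101011

Elias gamma(1707) = '0000000000' + '11010101011' = 000000000011010101011 (21 bits)


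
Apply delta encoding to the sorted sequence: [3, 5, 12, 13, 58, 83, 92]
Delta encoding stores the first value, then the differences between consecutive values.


First value: 3
Deltas:
  5 - 3 = 2
  12 - 5 = 7
  13 - 12 = 1
  58 - 13 = 45
  83 - 58 = 25
  92 - 83 = 9


Delta encoded: [3, 2, 7, 1, 45, 25, 9]


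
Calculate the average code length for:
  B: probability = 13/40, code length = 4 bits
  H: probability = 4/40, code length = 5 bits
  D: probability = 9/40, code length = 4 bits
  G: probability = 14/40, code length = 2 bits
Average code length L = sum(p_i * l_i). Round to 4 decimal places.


Weighted contributions p_i * l_i:
  B: (13/40) * 4 = 52/40
  H: (4/40) * 5 = 20/40
  D: (9/40) * 4 = 36/40
  G: (14/40) * 2 = 28/40
Sum = (52 + 20 + 36 + 28)/40 = 136/40

L = 136/40 = 3.4000 bits/symbol


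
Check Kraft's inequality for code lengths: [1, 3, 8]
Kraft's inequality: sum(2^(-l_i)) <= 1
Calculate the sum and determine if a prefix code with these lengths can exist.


Sum = 2^(-1) + 2^(-3) + 2^(-8)
    = 0.5 + 0.125 + 0.00390625
    = 161/256 = 0.62890625
Since 0.62890625 <= 1, Kraft's inequality IS satisfied.
A prefix code with these lengths CAN exist.

Kraft sum = 0.62890625. Satisfied.


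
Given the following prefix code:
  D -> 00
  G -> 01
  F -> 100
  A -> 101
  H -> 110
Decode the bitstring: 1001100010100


Decoding step by step:
Bits 100 -> F
Bits 110 -> H
Bits 00 -> D
Bits 101 -> A
Bits 00 -> D


Decoded message: FHDAD


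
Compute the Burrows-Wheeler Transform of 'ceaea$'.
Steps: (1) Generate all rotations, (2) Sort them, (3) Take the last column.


Rotations (sorted):
  0: $ceaea -> last char: a
  1: a$ceae -> last char: e
  2: aea$ce -> last char: e
  3: ceaea$ -> last char: $
  4: ea$cea -> last char: a
  5: eaea$c -> last char: c


BWT = aee$ac


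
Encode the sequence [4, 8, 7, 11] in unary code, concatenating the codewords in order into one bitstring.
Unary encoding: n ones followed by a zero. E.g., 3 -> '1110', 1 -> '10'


Encode each number as n ones followed by a terminating 0:
  4 -> 11110 (5 bits)
  8 -> 111111110 (9 bits)
  7 -> 11111110 (8 bits)
  11 -> 111111111110 (12 bits)
Total length = 5 + 9 + 8 + 12 = 34 bits.

Unary([4, 8, 7, 11]) = 1111011111111011111110111111111110 (34 bits)


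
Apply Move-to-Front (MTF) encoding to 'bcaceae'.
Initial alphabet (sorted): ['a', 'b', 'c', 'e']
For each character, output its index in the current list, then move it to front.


MTF encoding:
'b': index 1 in ['a', 'b', 'c', 'e'] -> ['b', 'a', 'c', 'e']
'c': index 2 in ['b', 'a', 'c', 'e'] -> ['c', 'b', 'a', 'e']
'a': index 2 in ['c', 'b', 'a', 'e'] -> ['a', 'c', 'b', 'e']
'c': index 1 in ['a', 'c', 'b', 'e'] -> ['c', 'a', 'b', 'e']
'e': index 3 in ['c', 'a', 'b', 'e'] -> ['e', 'c', 'a', 'b']
'a': index 2 in ['e', 'c', 'a', 'b'] -> ['a', 'e', 'c', 'b']
'e': index 1 in ['a', 'e', 'c', 'b'] -> ['e', 'a', 'c', 'b']


Output: [1, 2, 2, 1, 3, 2, 1]


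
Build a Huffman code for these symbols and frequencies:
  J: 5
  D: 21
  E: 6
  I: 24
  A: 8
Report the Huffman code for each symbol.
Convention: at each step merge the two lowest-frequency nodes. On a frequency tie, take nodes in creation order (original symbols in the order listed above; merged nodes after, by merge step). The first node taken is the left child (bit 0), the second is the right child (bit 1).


Huffman tree construction:
Step 1: Merge J(5) + E(6) = 11
Step 2: Merge A(8) + (J+E)(11) = 19
Step 3: Merge (A+(J+E))(19) + D(21) = 40
Step 4: Merge I(24) + ((A+(J+E))+D)(40) = 64
Read each symbol's code off the tree from the root (left child = 0, right child = 1).

Codes:
  J: 1010 (length 4)
  D: 11 (length 2)
  E: 1011 (length 4)
  I: 0 (length 1)
  A: 100 (length 3)
Average code length: 134/64 = 2.0938 bits/symbol


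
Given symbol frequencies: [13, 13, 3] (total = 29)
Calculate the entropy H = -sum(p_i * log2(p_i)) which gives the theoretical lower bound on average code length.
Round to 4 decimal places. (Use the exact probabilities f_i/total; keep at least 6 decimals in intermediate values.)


Per-symbol terms -p_i * log2(p_i) with p_i = f_i/29:
  p = 13/29 = 0.448276: log2(p) = -1.157541, -p*log2(p) = 0.518898
  p = 13/29 = 0.448276: log2(p) = -1.157541, -p*log2(p) = 0.518898
  p = 3/29 = 0.103448: log2(p) = -3.273018, -p*log2(p) = 0.338588
H = 0.518898 + 0.518898 + 0.338588 = 1.376384

H = 1.3764 bits/symbol


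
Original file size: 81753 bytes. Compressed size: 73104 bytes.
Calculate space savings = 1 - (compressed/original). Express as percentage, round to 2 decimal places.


ratio = compressed/original = 73104/81753 = 0.894206
savings = 1 - ratio = 1 - 0.894206 = 0.105794
as a percentage: 0.105794 * 100 = 10.58%

Space savings = 1 - 73104/81753 = 10.58%


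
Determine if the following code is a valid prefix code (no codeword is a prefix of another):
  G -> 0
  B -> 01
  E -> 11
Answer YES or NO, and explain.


Checking each pair (does one codeword prefix another?):
  G='0' vs B='01': prefix -- VIOLATION

NO -- this is NOT a valid prefix code. G (0) is a prefix of B (01).


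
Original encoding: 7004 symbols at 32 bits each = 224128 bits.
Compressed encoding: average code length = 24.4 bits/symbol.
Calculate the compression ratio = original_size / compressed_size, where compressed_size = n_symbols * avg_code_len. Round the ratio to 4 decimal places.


original_size = n_symbols * orig_bits = 7004 * 32 = 224128 bits
compressed_size = n_symbols * avg_code_len = 7004 * 24.4 = 170897.6 bits
ratio = original_size / compressed_size = 224128 / 170897.6 = 1.3115

Compression ratio = 1.3115


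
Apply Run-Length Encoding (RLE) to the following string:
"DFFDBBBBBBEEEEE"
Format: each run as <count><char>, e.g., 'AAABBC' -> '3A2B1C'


Scanning runs left to right:
  i=0: run of 'D' x 1 -> '1D'
  i=1: run of 'F' x 2 -> '2F'
  i=3: run of 'D' x 1 -> '1D'
  i=4: run of 'B' x 6 -> '6B'
  i=10: run of 'E' x 5 -> '5E'

RLE = 1D2F1D6B5E


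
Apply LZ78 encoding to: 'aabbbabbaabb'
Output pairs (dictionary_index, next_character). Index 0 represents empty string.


LZ78 encoding steps:
Dictionary: {0: ''}
Step 1: w='' (idx 0), next='a' -> output (0, 'a'), add 'a' as idx 1
Step 2: w='a' (idx 1), next='b' -> output (1, 'b'), add 'ab' as idx 2
Step 3: w='' (idx 0), next='b' -> output (0, 'b'), add 'b' as idx 3
Step 4: w='b' (idx 3), next='a' -> output (3, 'a'), add 'ba' as idx 4
Step 5: w='b' (idx 3), next='b' -> output (3, 'b'), add 'bb' as idx 5
Step 6: w='a' (idx 1), next='a' -> output (1, 'a'), add 'aa' as idx 6
Step 7: w='bb' (idx 5), end of input -> output (5, '')


Encoded: [(0, 'a'), (1, 'b'), (0, 'b'), (3, 'a'), (3, 'b'), (1, 'a'), (5, '')]


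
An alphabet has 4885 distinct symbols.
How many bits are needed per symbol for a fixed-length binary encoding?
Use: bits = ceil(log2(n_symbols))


log2(4885) = 12.2541
Bracket: 2^12 = 4096 < 4885 <= 2^13 = 8192
So ceil(log2(4885)) = 13

bits = ceil(log2(4885)) = ceil(12.2541) = 13 bits


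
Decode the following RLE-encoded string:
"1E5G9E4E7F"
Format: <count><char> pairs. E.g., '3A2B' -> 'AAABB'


Expanding each <count><char> pair:
  1E -> 'E'
  5G -> 'GGGGG'
  9E -> 'EEEEEEEEE'
  4E -> 'EEEE'
  7F -> 'FFFFFFF'

Decoded = EGGGGGEEEEEEEEEEEEEFFFFFFF


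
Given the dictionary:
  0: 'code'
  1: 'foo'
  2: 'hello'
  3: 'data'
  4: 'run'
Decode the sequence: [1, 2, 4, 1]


Look up each index in the dictionary:
  1 -> 'foo'
  2 -> 'hello'
  4 -> 'run'
  1 -> 'foo'

Decoded: "foo hello run foo"
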